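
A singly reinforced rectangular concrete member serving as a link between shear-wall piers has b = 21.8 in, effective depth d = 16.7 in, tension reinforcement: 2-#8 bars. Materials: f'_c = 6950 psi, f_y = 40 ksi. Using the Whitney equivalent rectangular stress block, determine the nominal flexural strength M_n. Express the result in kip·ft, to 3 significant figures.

A_s = 2 × 0.79 = 1.58 in².
T = A_s f_y = 1.58 × 40 = 63.2 kips.
a = T/(0.85 f'_c b) = 63.2/(0.85 × 6.95 × 21.8) = 0.491 in.
M_n = T(d − a/2) = 63.2 × (16.7 − 0.2455) = 1039.9 kip·in = 1039.9/12 = 86.66 kip·ft.

M_n ≈ 86.7 kip·ft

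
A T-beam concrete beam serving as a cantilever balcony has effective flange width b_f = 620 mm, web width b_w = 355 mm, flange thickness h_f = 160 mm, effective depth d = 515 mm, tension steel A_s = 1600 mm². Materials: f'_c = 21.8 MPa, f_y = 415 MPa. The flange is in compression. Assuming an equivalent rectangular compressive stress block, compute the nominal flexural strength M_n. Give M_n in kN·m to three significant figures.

M_n ≈ 323 kN·m

Tension: T = A_s f_y = 1600 × 415 = 664000 N.
Try a within the flange: a = T/(0.85 f'_c b_f) = 664000/(0.85 × 21.8 × 620) = 57.80 mm.
Since a = 57.80 ≤ h_f = 160 mm, the stress block lies entirely in the flange; analyse as a rectangular beam of width b_f.
M_n = T(d − a/2) = 664000 × (515 − 28.9) = 322.77 × 10⁶ N·mm.
M_n = 322.77 kN·m.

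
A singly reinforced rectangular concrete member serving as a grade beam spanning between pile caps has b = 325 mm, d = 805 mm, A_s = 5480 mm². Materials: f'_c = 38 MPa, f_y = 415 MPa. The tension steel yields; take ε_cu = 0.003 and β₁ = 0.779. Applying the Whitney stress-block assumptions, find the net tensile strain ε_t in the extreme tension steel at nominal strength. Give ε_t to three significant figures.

a = A_s f_y/(0.85 f'_c b) = 216.64 mm.
β₁ = 0.779, so c = a/β₁ = 216.64/0.779 = 278.10 mm.
From the linear strain diagram with ε_cu = 0.003: ε_t = 0.003 (d − c)/c = 0.003 × (805 − 278.10)/278.10 = 0.00568.
Since ε_t ≥ 0.005, the section is tension-controlled.

ε_t ≈ 0.00568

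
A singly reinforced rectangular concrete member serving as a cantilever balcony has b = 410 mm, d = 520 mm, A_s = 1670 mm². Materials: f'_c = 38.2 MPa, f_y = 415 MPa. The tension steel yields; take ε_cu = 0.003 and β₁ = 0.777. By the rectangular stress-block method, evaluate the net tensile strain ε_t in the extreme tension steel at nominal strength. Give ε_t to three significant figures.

ε_t ≈ 0.0203

a = A_s f_y/(0.85 f'_c b) = 52.06 mm.
β₁ = 0.777, so c = a/β₁ = 52.06/0.777 = 67.00 mm.
From the linear strain diagram with ε_cu = 0.003: ε_t = 0.003 (d − c)/c = 0.003 × (520 − 67.00)/67.00 = 0.0203.
Since ε_t ≥ 0.005, the section is tension-controlled.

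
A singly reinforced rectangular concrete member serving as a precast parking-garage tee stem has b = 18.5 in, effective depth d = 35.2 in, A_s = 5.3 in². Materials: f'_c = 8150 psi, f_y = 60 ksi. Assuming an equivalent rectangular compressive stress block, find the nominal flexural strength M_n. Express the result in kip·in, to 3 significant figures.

M_n ≈ 10800 kip·in

T = A_s f_y = 5.3 × 60 = 318 kips.
a = T/(0.85 f'_c b) = 318/(0.85 × 8.15 × 18.5) = 2.481 in.
M_n = T(d − a/2) = 318 × (35.2 − 1.2405) = 10799.1 kip·in.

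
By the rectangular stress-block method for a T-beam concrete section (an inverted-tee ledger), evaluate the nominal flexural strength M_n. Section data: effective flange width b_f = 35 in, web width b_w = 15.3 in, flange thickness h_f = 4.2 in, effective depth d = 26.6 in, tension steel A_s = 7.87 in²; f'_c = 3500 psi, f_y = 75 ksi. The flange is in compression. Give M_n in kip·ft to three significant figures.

Tension: T = A_s f_y = 7.87 × 75 = 590.25 kips.
Try a within the flange: a = T/(0.85 f'_c b_f) = 590.25/(0.85 × 3.5 × 35) = 5.669 in.
a = 5.669 > h_f = 4.2 in: the block extends into the web. Split into flange-overhang and web parts.
C_f = 0.85 f'_c (b_f − b_w) h_f = 0.85 × 3.5 × (35 − 15.3) × 4.2 = 246.2 kips.
Remaining web compression depth: a_w = (T − C_f)/(0.85 f'_c b_w) = (590.25 − 246.2)/(0.85 × 3.5 × 15.3) = 7.559 in.
M_n = C_f(d − h_f/2) + (T − C_f)(d − a_w/2) = 246.2 × (26.6 − 2.1) + 344.05 × (26.6 − 3.7795) = 6031.9 + 7851.4 = 13883.3 kip·in.
M_n = 13883.3/12 = 1156.94 kip·ft.

M_n ≈ 1160 kip·ft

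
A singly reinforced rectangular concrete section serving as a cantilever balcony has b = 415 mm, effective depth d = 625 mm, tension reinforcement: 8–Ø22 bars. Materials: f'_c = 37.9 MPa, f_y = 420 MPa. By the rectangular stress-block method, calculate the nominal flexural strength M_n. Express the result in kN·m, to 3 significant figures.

A_s = 8 × 380 = 3040 mm².
T = A_s f_y = 3040 × 420 = 1276800 N = 1276.8 kN.
From C = T: a = T/(0.85 f'_c b) = 1276800/(0.85 × 37.9 × 415) = 95.50 mm.
M_n = T(d − a/2) = 1276.8 kN × (625 − 47.75) mm = 737.03 kN·m.

M_n ≈ 737 kN·m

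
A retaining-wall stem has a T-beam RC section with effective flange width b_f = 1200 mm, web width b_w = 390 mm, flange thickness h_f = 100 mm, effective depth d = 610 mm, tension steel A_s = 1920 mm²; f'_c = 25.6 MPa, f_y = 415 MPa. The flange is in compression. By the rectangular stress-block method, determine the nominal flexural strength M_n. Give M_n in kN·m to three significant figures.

Tension: T = A_s f_y = 1920 × 415 = 796800 N.
Try a within the flange: a = T/(0.85 f'_c b_f) = 796800/(0.85 × 25.6 × 1200) = 30.51 mm.
Since a = 30.51 ≤ h_f = 100 mm, the stress block lies entirely in the flange; analyse as a rectangular beam of width b_f.
M_n = T(d − a/2) = 796800 × (610 − 15.255) = 473.89 × 10⁶ N·mm.
M_n = 473.89 kN·m.

M_n ≈ 474 kN·m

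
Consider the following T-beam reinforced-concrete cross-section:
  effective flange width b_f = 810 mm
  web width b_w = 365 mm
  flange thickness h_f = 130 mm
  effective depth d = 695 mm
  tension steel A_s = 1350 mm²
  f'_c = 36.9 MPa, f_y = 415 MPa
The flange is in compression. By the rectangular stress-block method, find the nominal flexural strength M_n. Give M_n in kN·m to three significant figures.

M_n ≈ 383 kN·m

Tension: T = A_s f_y = 1350 × 415 = 560250 N.
Try a within the flange: a = T/(0.85 f'_c b_f) = 560250/(0.85 × 36.9 × 810) = 22.05 mm.
Since a = 22.05 ≤ h_f = 130 mm, the stress block lies entirely in the flange; analyse as a rectangular beam of width b_f.
M_n = T(d − a/2) = 560250 × (695 − 11.025) = 383.20 × 10⁶ N·mm.
M_n = 383.20 kN·m.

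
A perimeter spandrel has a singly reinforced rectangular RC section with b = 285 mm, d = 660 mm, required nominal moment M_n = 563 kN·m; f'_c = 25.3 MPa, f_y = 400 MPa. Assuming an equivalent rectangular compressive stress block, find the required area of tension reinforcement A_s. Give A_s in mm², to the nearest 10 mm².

A_s ≈ 2420 mm²

With M_n = 0.85 f'_c a b (d − a/2), solve the quadratic for a:
a = d − √(d² − 2M_n/(0.85 f'_c b)) = 660 − √(660² − 2 × 563×10⁶/(0.85 × 25.3 × 285)) = 158.12 mm.
A_s = 0.85 f'_c a b / f_y = 0.85 × 25.3 × 158.12 × 285 / 400 = 2422.8 mm².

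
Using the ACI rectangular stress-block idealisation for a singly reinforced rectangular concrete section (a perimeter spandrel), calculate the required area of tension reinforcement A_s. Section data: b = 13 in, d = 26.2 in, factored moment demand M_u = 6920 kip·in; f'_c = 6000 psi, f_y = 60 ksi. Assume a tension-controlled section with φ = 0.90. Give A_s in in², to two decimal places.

A_s ≈ 5.39 in²

M_n = M_u/φ = 6920/0.90 = 7688.89 kip·in.
From M_n = 0.85 f'_c a b (d − a/2):
a = d − √(d² − 2M_n/(0.85 f'_c b)) = 26.2 − √(26.2² − 2 × 7688.89/(0.85 × 6 × 13)) = 4.881 in.
A_s = 0.85 f'_c a b / f_y = 0.85 × 6 × 4.881 × 13 / 60 = 5.394 in².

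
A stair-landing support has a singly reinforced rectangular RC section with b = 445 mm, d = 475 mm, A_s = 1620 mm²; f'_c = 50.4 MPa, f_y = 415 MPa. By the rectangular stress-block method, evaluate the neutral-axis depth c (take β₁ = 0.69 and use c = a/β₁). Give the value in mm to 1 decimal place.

c ≈ 51.1 mm

T = A_s f_y = 1620 × 415 = 672300 N = 672.3 kN.
Setting C = 0.85 f'_c a b equal to T: a = 672300/(0.85 × 50.4 × 445) = 35.266 mm.
With β₁ = 0.69, c = a/β₁ = 35.266/0.69 = 51.1 mm.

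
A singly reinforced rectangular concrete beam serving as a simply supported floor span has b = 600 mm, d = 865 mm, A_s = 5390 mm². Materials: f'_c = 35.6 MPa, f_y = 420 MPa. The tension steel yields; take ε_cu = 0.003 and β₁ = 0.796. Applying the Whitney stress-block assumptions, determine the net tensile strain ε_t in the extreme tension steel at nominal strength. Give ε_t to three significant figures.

ε_t ≈ 0.0136

a = A_s f_y/(0.85 f'_c b) = 124.69 mm.
β₁ = 0.796, so c = a/β₁ = 124.69/0.796 = 156.65 mm.
From the linear strain diagram with ε_cu = 0.003: ε_t = 0.003 (d − c)/c = 0.003 × (865 − 156.65)/156.65 = 0.0136.
Since ε_t ≥ 0.005, the section is tension-controlled.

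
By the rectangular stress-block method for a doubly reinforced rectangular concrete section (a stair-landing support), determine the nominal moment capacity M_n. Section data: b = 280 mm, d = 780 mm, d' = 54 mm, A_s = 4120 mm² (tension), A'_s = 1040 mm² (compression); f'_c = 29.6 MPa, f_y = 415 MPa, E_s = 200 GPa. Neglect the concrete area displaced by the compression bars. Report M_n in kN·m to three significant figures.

Assume both tension and compression steel yield.
Net tension couple steel: A_s − A'_s = 3080 mm².
a = (A_s − A'_s) f_y / (0.85 f'_c b) = 1278200/(0.85 × 29.6 × 280) = 181.44 mm.
c = a/β₁ = 181.44/0.839 = 216.26 mm; ε'_s = 0.003(c − d')/c = 0.0023 ≥ f_y/E_s = 0.0021, so compression steel does yield.
M_n = (A_s − A'_s) f_y (d − a/2) + A'_s f_y (d − d') = [1278200 × (780 − 90.72) + 431600 × (780 − 54)] × 10⁻⁶ = 881.04 + 313.34 = 1194.38 kN·m.

M_n ≈ 1190 kN·m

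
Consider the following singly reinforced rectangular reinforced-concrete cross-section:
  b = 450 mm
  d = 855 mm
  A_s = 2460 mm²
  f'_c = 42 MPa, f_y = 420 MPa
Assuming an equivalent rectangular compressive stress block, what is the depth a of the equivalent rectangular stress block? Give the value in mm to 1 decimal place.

a ≈ 64.3 mm

T = A_s f_y = 2460 × 420 = 1033200 N = 1033.2 kN.
Setting C = 0.85 f'_c a b equal to T: a = 1033200/(0.85 × 42 × 450) = 64.3 mm.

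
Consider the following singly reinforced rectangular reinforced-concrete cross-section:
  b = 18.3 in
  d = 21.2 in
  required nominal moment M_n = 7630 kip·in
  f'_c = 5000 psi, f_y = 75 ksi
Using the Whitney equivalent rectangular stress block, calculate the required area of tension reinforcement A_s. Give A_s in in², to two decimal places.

From M_n = 0.85 f'_c a b (d − a/2):
a = d − √(d² − 2M_n/(0.85 f'_c b)) = 21.2 − √(21.2² − 2 × 7630/(0.85 × 5 × 18.3)) = 5.287 in.
A_s = 0.85 f'_c a b / f_y = 0.85 × 5 × 5.287 × 18.3 / 75 = 5.483 in².

A_s ≈ 5.48 in²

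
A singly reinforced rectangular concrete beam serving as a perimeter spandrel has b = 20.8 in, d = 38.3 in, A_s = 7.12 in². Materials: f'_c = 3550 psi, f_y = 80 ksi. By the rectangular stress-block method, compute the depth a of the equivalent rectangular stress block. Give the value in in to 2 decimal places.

a ≈ 9.08 in

T = A_s f_y = 7.12 × 80 = 569.6 kips.
a = T/(0.85 f'_c b) = 569.6/(0.85 × 3.55 × 20.8) = 9.08 in.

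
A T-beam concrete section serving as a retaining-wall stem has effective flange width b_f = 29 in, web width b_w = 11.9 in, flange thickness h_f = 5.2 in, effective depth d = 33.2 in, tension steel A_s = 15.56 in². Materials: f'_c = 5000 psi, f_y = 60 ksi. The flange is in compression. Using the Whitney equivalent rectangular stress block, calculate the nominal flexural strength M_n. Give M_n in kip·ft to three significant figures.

M_n ≈ 2250 kip·ft

Tension: T = A_s f_y = 15.56 × 60 = 933.6 kips.
Try a within the flange: a = T/(0.85 f'_c b_f) = 933.6/(0.85 × 5 × 29) = 7.575 in.
a = 7.575 > h_f = 5.2 in: the block extends into the web. Split into flange-overhang and web parts.
C_f = 0.85 f'_c (b_f − b_w) h_f = 0.85 × 5 × (29 − 11.9) × 5.2 = 377.9 kips.
Remaining web compression depth: a_w = (T − C_f)/(0.85 f'_c b_w) = (933.6 − 377.9)/(0.85 × 5 × 11.9) = 10.988 in.
M_n = C_f(d − h_f/2) + (T − C_f)(d − a_w/2) = 377.9 × (33.2 − 2.6) + 555.7 × (33.2 − 5.494) = 11563.7 + 15396.2 = 26959.9 kip·in.
M_n = 26959.9/12 = 2246.66 kip·ft.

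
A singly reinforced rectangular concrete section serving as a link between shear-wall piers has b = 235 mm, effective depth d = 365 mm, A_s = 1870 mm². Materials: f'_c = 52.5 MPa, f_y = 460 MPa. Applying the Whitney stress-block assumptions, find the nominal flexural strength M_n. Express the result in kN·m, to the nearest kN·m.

M_n ≈ 279 kN·m

T = A_s f_y = 1870 × 460 = 860200 N = 860.2 kN.
From C = T: a = T/(0.85 f'_c b) = 860200/(0.85 × 52.5 × 235) = 82.03 mm.
M_n = T(d − a/2) = 860.2 kN × (365 − 41.015) mm = 278.69 kN·m.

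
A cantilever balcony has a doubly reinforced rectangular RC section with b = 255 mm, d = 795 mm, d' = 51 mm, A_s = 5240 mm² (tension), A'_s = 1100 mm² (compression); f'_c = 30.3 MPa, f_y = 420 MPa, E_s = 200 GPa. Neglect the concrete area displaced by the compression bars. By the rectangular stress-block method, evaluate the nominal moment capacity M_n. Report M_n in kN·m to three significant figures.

M_n ≈ 1500 kN·m

Assume both tension and compression steel yield.
Net tension couple steel: A_s − A'_s = 4140 mm².
a = (A_s − A'_s) f_y / (0.85 f'_c b) = 1738800/(0.85 × 30.3 × 255) = 264.76 mm.
c = a/β₁ = 264.76/0.834 = 317.46 mm; ε'_s = 0.003(c − d')/c = 0.0025 ≥ f_y/E_s = 0.0021, so compression steel does yield.
M_n = (A_s − A'_s) f_y (d − a/2) + A'_s f_y (d − d') = [1738800 × (795 − 132.38) + 462000 × (795 − 51)] × 10⁻⁶ = 1152.16 + 343.73 = 1495.89 kN·m.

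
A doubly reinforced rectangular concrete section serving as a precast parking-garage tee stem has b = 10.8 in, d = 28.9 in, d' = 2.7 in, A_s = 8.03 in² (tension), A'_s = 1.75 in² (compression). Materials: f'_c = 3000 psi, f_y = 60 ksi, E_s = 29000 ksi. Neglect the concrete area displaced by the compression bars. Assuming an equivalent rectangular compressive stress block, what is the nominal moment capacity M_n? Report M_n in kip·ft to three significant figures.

Assume both steels yield.
a = (A_s − A'_s) f_y/(0.85 f'_c b) = (8.03 − 1.75) × 60/(0.85 × 3 × 10.8) = 13.682 in.
c = a/β₁ = 13.682/0.85 = 16.096 in; ε'_s = 0.003(c − d')/c = 0.0025 ≥ ε_y = 0.0021, so the compression steel yields.
M_n = (A_s − A'_s) f_y (d − a/2) + A'_s f_y (d − d') = 376.8 × (28.9 − 6.841) + 105 × (28.9 − 2.7) = 8311.8 + 2751.0 = 11062.8 kip·in = 11062.8/12 = 921.90 kip·ft.

M_n ≈ 922 kip·ft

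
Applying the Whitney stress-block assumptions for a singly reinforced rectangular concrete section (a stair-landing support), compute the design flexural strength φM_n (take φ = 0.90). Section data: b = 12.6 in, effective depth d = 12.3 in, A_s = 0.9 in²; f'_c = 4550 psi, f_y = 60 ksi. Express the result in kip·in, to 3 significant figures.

T = A_s f_y = 0.9 × 60 = 54 kips.
a = T/(0.85 f'_c b) = 54/(0.85 × 4.55 × 12.6) = 1.108 in.
M_n = T(d − a/2) = 54 × (12.3 − 0.554) = 634.3 kip·in.
φM_n = 0.90 × 634.3 = 570.9 kip·in.

φM_n ≈ 571 kip·in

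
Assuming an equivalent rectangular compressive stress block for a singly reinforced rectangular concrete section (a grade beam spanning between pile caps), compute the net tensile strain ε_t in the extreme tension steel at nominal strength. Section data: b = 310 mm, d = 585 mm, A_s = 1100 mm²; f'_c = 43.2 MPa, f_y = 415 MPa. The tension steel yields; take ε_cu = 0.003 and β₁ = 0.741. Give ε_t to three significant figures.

ε_t ≈ 0.0294

a = A_s f_y/(0.85 f'_c b) = 40.10 mm.
β₁ = 0.741, so c = a/β₁ = 40.10/0.741 = 54.12 mm.
From the linear strain diagram with ε_cu = 0.003: ε_t = 0.003 (d − c)/c = 0.003 × (585 − 54.12)/54.12 = 0.0294.
Since ε_t ≥ 0.005, the section is tension-controlled.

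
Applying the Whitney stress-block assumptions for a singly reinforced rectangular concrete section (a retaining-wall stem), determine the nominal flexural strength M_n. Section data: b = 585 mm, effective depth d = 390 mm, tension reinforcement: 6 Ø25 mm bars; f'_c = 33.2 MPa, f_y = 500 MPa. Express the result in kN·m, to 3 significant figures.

M_n ≈ 509 kN·m

A_s = 6 × 491 = 2946 mm².
T = A_s f_y = 2946 × 500 = 1473000 N = 1473 kN.
From C = T: a = T/(0.85 f'_c b) = 1473000/(0.85 × 33.2 × 585) = 89.23 mm.
M_n = T(d − a/2) = 1473 kN × (390 − 44.615) mm = 508.75 kN·m.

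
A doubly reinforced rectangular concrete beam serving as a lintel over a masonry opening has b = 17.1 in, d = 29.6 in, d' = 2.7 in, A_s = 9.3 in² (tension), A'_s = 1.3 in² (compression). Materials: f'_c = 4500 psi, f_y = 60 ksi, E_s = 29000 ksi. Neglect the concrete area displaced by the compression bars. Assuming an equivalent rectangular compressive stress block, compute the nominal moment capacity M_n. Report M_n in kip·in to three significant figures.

M_n ≈ 14500 kip·in

Assume both steels yield.
a = (A_s − A'_s) f_y/(0.85 f'_c b) = (9.3 − 1.3) × 60/(0.85 × 4.5 × 17.1) = 7.339 in.
c = a/β₁ = 7.339/0.825 = 8.896 in; ε'_s = 0.003(c − d')/c = 0.0021 ≥ ε_y = 0.0021, so the compression steel yields.
M_n = (A_s − A'_s) f_y (d − a/2) + A'_s f_y (d − d') = 480 × (29.6 − 3.6695) + 78 × (29.6 − 2.7) = 12446.6 + 2098.2 = 14544.8 kip·in.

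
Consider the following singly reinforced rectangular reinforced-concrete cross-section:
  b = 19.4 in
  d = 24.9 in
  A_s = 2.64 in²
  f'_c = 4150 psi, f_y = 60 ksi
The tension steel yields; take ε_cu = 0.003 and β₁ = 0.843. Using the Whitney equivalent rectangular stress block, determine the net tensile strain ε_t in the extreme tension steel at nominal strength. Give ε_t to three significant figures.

ε_t ≈ 0.0242

a = A_s f_y/(0.85 f'_c b) = 2.315 in.
β₁ = 0.843, so c = a/β₁ = 2.315/0.843 = 2.746 in.
From the linear strain diagram with ε_cu = 0.003: ε_t = 0.003 (d − c)/c = 0.003 × (24.9 − 2.746)/2.746 = 0.0242.
Since ε_t ≥ 0.005, the section is tension-controlled.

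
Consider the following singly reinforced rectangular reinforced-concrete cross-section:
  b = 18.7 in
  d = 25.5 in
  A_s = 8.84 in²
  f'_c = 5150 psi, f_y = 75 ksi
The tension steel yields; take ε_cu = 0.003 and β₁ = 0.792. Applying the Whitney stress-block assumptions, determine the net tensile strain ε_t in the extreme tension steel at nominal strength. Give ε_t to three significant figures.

ε_t ≈ 0.00448

a = A_s f_y/(0.85 f'_c b) = 8.099 in.
β₁ = 0.792, so c = a/β₁ = 8.099/0.792 = 10.226 in.
From the linear strain diagram with ε_cu = 0.003: ε_t = 0.003 (d − c)/c = 0.003 × (25.5 − 10.226)/10.226 = 0.00448.
ε_t is between 0.004 and 0.005 — transition zone.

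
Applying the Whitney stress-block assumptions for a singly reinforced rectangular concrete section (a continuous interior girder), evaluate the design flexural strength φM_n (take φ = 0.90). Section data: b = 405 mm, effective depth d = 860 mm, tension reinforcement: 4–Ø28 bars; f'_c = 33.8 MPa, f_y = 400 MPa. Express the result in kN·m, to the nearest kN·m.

φM_n ≈ 725 kN·m

A_s = 4 × 616 = 2464 mm².
T = A_s f_y = 2464 × 400 = 985600 N = 985.6 kN.
From C = T: a = T/(0.85 f'_c b) = 985600/(0.85 × 33.8 × 405) = 84.71 mm.
M_n = T(d − a/2) = 985.6 kN × (860 − 42.355) mm = 805.87 kN·m.
φM_n = 0.90 × 805.87 = 725.28 kN·m.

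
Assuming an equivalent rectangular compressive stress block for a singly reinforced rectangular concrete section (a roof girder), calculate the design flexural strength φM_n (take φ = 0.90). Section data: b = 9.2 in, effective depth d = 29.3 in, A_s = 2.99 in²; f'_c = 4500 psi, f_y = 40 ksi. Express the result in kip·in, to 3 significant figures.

T = A_s f_y = 2.99 × 40 = 119.6 kips.
a = T/(0.85 f'_c b) = 119.6/(0.85 × 4.5 × 9.2) = 3.399 in.
M_n = T(d − a/2) = 119.6 × (29.3 − 1.6995) = 3301.0 kip·in.
φM_n = 0.90 × 3301.0 = 2970.9 kip·in.

φM_n ≈ 2970 kip·in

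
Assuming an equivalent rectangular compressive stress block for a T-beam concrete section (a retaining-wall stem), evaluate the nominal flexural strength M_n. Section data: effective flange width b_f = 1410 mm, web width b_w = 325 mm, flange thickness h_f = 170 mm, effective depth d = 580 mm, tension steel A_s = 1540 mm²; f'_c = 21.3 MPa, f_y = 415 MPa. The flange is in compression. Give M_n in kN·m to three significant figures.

M_n ≈ 363 kN·m

Tension: T = A_s f_y = 1540 × 415 = 639100 N.
Try a within the flange: a = T/(0.85 f'_c b_f) = 639100/(0.85 × 21.3 × 1410) = 25.04 mm.
Since a = 25.04 ≤ h_f = 170 mm, the stress block lies entirely in the flange; analyse as a rectangular beam of width b_f.
M_n = T(d − a/2) = 639100 × (580 − 12.52) = 362.68 × 10⁶ N·mm.
M_n = 362.68 kN·m.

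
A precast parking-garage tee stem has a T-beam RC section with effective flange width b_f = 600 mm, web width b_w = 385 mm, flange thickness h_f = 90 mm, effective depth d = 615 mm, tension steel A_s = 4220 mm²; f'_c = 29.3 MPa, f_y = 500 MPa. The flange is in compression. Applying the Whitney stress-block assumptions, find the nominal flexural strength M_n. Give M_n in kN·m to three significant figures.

M_n ≈ 1140 kN·m

Tension: T = A_s f_y = 4220 × 500 = 2110000 N.
Try a within the flange: a = T/(0.85 f'_c b_f) = 2110000/(0.85 × 29.3 × 600) = 141.20 mm.
a = 141.20 > h_f = 90 mm: the block extends into the web. Split into flange-overhang and web parts.
C_f = 0.85 f'_c (b_f − b_w) h_f = 0.85 × 29.3 × (600 − 385) × 90 = 481912 N.
Remaining web compression depth: a_w = (T − C_f)/(0.85 f'_c b_w) = (2110000 − 481912)/(0.85 × 29.3 × 385) = 169.80 mm.
M_n = C_f(d − h_f/2) + (T − C_f)(d − a_w/2) = 481912 × (615 − 45) + 1628088 × (615 − 84.9) = 274.69 + 863.05 = 1137.74 × 10⁶ N·mm.
M_n = 1137.74 kN·m.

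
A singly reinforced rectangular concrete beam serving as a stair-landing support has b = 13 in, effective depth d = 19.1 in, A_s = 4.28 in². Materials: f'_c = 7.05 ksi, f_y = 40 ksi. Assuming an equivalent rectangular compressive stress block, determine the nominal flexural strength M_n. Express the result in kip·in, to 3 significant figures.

T = A_s f_y = 4.28 × 40 = 171.2 kips.
a = T/(0.85 f'_c b) = 171.2/(0.85 × 7.05 × 13) = 2.198 in.
M_n = T(d − a/2) = 171.2 × (19.1 − 1.099) = 3081.8 kip·in.

M_n ≈ 3080 kip·in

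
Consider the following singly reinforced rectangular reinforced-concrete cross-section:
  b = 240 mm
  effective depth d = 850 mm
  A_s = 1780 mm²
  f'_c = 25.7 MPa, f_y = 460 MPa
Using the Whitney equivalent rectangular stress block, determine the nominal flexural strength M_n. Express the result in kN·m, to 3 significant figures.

T = A_s f_y = 1780 × 460 = 818800 N = 818.8 kN.
From C = T: a = T/(0.85 f'_c b) = 818800/(0.85 × 25.7 × 240) = 156.18 mm.
M_n = T(d − a/2) = 818.8 kN × (850 − 78.09) mm = 632.04 kN·m.

M_n ≈ 632 kN·m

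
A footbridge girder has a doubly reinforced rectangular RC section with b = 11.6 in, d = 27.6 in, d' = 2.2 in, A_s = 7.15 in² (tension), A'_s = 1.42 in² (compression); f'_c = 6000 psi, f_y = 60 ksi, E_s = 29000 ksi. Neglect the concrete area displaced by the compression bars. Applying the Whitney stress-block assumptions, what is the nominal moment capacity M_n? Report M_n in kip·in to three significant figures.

Assume both steels yield.
a = (A_s − A'_s) f_y/(0.85 f'_c b) = (7.15 − 1.42) × 60/(0.85 × 6 × 11.6) = 5.811 in.
c = a/β₁ = 5.811/0.75 = 7.748 in; ε'_s = 0.003(c − d')/c = 0.0021 ≥ ε_y = 0.0021, so the compression steel yields.
M_n = (A_s − A'_s) f_y (d − a/2) + A'_s f_y (d − d') = 343.8 × (27.6 − 2.9055) + 85.2 × (27.6 − 2.2) = 8490.0 + 2164.1 = 10654.1 kip·in.

M_n ≈ 10700 kip·in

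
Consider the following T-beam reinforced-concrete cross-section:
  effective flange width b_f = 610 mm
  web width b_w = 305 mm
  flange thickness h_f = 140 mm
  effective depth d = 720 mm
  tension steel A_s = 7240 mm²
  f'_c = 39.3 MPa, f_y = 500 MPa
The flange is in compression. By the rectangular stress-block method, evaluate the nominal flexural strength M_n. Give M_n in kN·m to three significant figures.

M_n ≈ 2270 kN·m

Tension: T = A_s f_y = 7240 × 500 = 3620000 N.
Try a within the flange: a = T/(0.85 f'_c b_f) = 3620000/(0.85 × 39.3 × 610) = 177.65 mm.
a = 177.65 > h_f = 140 mm: the block extends into the web. Split into flange-overhang and web parts.
C_f = 0.85 f'_c (b_f − b_w) h_f = 0.85 × 39.3 × (610 − 305) × 140 = 1426394 N.
Remaining web compression depth: a_w = (T − C_f)/(0.85 f'_c b_w) = (3620000 − 1426394)/(0.85 × 39.3 × 305) = 215.30 mm.
M_n = C_f(d − h_f/2) + (T − C_f)(d − a_w/2) = 1426394 × (720 − 70) + 2193606 × (720 − 107.65) = 927.16 + 1343.25 = 2270.41 × 10⁶ N·mm.
M_n = 2270.41 kN·m.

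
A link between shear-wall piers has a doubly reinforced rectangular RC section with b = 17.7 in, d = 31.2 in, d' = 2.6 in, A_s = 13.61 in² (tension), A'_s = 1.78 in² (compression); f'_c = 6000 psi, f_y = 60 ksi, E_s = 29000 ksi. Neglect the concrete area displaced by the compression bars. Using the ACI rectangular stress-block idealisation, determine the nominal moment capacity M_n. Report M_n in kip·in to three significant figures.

Assume both steels yield.
a = (A_s − A'_s) f_y/(0.85 f'_c b) = (13.61 − 1.78) × 60/(0.85 × 6 × 17.7) = 7.863 in.
c = a/β₁ = 7.863/0.75 = 10.484 in; ε'_s = 0.003(c − d')/c = 0.0023 ≥ ε_y = 0.0021, so the compression steel yields.
M_n = (A_s − A'_s) f_y (d − a/2) + A'_s f_y (d − d') = 709.8 × (31.2 − 3.9315) + 106.8 × (31.2 − 2.6) = 19355.2 + 3054.5 = 22409.7 kip·in.

M_n ≈ 22400 kip·in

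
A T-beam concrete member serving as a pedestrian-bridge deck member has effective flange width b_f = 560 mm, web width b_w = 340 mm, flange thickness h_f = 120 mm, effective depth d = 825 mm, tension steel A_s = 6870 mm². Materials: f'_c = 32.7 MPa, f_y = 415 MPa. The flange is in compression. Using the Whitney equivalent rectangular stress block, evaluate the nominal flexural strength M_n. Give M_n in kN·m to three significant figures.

M_n ≈ 2070 kN·m

Tension: T = A_s f_y = 6870 × 415 = 2851050 N.
Try a within the flange: a = T/(0.85 f'_c b_f) = 2851050/(0.85 × 32.7 × 560) = 183.17 mm.
a = 183.17 > h_f = 120 mm: the block extends into the web. Split into flange-overhang and web parts.
C_f = 0.85 f'_c (b_f − b_w) h_f = 0.85 × 32.7 × (560 − 340) × 120 = 733788 N.
Remaining web compression depth: a_w = (T − C_f)/(0.85 f'_c b_w) = (2851050 − 733788)/(0.85 × 32.7 × 340) = 224.04 mm.
M_n = C_f(d − h_f/2) + (T − C_f)(d − a_w/2) = 733788 × (825 − 60) + 2117262 × (825 − 112.02) = 561.35 + 1509.57 = 2070.92 × 10⁶ N·mm.
M_n = 2070.92 kN·m.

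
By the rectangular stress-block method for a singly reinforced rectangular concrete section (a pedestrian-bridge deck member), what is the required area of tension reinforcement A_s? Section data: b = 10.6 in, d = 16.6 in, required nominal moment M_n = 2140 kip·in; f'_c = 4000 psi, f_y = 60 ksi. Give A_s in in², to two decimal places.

A_s ≈ 2.45 in²

From M_n = 0.85 f'_c a b (d − a/2):
a = d − √(d² − 2M_n/(0.85 f'_c b)) = 16.6 − √(16.6² − 2 × 2140/(0.85 × 4 × 10.6)) = 4.078 in.
A_s = 0.85 f'_c a b / f_y = 0.85 × 4 × 4.078 × 10.6 / 60 = 2.450 in².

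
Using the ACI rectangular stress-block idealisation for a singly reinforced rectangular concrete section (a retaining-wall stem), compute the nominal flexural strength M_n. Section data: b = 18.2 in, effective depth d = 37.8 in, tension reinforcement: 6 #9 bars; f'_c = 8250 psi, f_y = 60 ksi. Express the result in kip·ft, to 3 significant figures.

M_n ≈ 1090 kip·ft

A_s = 6 × 1 = 6 in².
T = A_s f_y = 6 × 60 = 360 kips.
a = T/(0.85 f'_c b) = 360/(0.85 × 8.25 × 18.2) = 2.821 in.
M_n = T(d − a/2) = 360 × (37.8 − 1.4105) = 13100.2 kip·in = 13100.2/12 = 1091.68 kip·ft.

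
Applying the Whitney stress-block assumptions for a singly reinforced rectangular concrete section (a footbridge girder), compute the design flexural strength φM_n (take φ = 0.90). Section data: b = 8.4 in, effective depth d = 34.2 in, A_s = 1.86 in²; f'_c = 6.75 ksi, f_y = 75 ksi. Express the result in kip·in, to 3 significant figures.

T = A_s f_y = 1.86 × 75 = 139.5 kips.
a = T/(0.85 f'_c b) = 139.5/(0.85 × 6.75 × 8.4) = 2.894 in.
M_n = T(d − a/2) = 139.5 × (34.2 − 1.447) = 4569.0 kip·in.
φM_n = 0.90 × 4569.0 = 4112.1 kip·in.

φM_n ≈ 4110 kip·in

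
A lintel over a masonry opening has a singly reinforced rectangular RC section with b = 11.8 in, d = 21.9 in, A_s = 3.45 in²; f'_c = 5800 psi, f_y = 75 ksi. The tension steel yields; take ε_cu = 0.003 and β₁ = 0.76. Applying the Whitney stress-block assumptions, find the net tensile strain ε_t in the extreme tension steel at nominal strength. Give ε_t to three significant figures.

ε_t ≈ 0.00823

a = A_s f_y/(0.85 f'_c b) = 4.448 in.
β₁ = 0.76, so c = a/β₁ = 4.448/0.76 = 5.853 in.
From the linear strain diagram with ε_cu = 0.003: ε_t = 0.003 (d − c)/c = 0.003 × (21.9 − 5.853)/5.853 = 0.00823.
Since ε_t ≥ 0.005, the section is tension-controlled.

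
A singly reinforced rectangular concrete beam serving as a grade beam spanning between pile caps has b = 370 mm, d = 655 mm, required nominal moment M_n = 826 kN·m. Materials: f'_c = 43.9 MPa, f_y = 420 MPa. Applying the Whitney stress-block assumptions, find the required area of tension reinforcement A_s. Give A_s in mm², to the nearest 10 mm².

A_s ≈ 3250 mm²

With M_n = 0.85 f'_c a b (d − a/2), solve the quadratic for a:
a = d − √(d² − 2M_n/(0.85 f'_c b)) = 655 − √(655² − 2 × 826×10⁶/(0.85 × 43.9 × 370)) = 98.79 mm.
A_s = 0.85 f'_c a b / f_y = 0.85 × 43.9 × 98.79 × 370 / 420 = 3247.5 mm².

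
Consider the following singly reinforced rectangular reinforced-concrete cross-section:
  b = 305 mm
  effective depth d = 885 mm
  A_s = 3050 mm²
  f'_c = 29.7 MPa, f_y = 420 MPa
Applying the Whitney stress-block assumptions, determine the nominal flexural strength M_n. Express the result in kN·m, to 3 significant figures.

M_n ≈ 1030 kN·m

T = A_s f_y = 3050 × 420 = 1281000 N = 1281 kN.
From C = T: a = T/(0.85 f'_c b) = 1281000/(0.85 × 29.7 × 305) = 166.37 mm.
M_n = T(d − a/2) = 1281 kN × (885 − 83.185) mm = 1027.13 kN·m.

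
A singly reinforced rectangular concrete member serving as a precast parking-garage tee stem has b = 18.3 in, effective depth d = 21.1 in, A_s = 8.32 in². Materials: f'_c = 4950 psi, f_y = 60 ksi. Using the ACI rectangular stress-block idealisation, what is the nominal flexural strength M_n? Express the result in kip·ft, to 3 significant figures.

M_n ≈ 743 kip·ft

T = A_s f_y = 8.32 × 60 = 499.2 kips.
a = T/(0.85 f'_c b) = 499.2/(0.85 × 4.95 × 18.3) = 6.483 in.
M_n = T(d − a/2) = 499.2 × (21.1 − 3.2415) = 8915.0 kip·in = 8915.0/12 = 742.92 kip·ft.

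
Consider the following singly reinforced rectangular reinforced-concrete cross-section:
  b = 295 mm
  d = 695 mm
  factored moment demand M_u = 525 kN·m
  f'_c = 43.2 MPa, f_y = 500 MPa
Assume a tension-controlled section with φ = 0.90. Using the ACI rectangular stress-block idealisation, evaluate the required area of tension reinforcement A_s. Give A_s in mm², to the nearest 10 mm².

A_s ≈ 1780 mm²

M_n = M_u/φ = 525/0.90 = 583.333 kN·m.
With M_n = 0.85 f'_c a b (d − a/2), solve the quadratic for a:
a = d − √(d² − 2M_n/(0.85 f'_c b)) = 695 − √(695² − 2 × 583.333×10⁶/(0.85 × 43.2 × 295)) = 82.36 mm.
A_s = 0.85 f'_c a b / f_y = 0.85 × 43.2 × 82.36 × 295 / 500 = 1784.3 mm².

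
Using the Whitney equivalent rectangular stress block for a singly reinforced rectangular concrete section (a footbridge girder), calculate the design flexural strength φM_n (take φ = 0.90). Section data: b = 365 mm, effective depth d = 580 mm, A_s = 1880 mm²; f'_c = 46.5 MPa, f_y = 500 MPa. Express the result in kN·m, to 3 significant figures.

T = A_s f_y = 1880 × 500 = 940000 N = 940 kN.
From C = T: a = T/(0.85 f'_c b) = 940000/(0.85 × 46.5 × 365) = 65.16 mm.
M_n = T(d − a/2) = 940 kN × (580 − 32.58) mm = 514.57 kN·m.
φM_n = 0.90 × 514.57 = 463.11 kN·m.

φM_n ≈ 463 kN·m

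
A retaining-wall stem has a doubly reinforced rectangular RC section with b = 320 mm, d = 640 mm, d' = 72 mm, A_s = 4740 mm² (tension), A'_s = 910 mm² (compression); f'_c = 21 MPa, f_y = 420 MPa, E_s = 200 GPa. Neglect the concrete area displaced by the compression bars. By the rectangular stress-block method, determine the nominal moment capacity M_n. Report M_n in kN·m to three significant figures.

Assume both tension and compression steel yield.
Net tension couple steel: A_s − A'_s = 3830 mm².
a = (A_s − A'_s) f_y / (0.85 f'_c b) = 1608600/(0.85 × 21 × 320) = 281.62 mm.
c = a/β₁ = 281.62/0.85 = 331.32 mm; ε'_s = 0.003(c − d')/c = 0.0023 ≥ f_y/E_s = 0.0021, so compression steel does yield.
M_n = (A_s − A'_s) f_y (d − a/2) + A'_s f_y (d − d') = [1608600 × (640 − 140.81) + 382200 × (640 − 72)] × 10⁻⁶ = 803.00 + 217.09 = 1020.09 kN·m.

M_n ≈ 1020 kN·m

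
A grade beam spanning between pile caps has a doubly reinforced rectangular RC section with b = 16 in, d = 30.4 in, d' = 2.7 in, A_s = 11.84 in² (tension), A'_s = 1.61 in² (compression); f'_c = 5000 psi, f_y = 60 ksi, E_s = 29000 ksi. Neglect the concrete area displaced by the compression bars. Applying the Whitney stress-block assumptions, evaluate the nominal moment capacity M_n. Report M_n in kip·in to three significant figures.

M_n ≈ 18600 kip·in

Assume both steels yield.
a = (A_s − A'_s) f_y/(0.85 f'_c b) = (11.84 − 1.61) × 60/(0.85 × 5 × 16) = 9.026 in.
c = a/β₁ = 9.026/0.8 = 11.283 in; ε'_s = 0.003(c − d')/c = 0.0023 ≥ ε_y = 0.0021, so the compression steel yields.
M_n = (A_s − A'_s) f_y (d − a/2) + A'_s f_y (d − d') = 613.8 × (30.4 − 4.513) + 96.6 × (30.4 − 2.7) = 15889.4 + 2675.8 = 18565.2 kip·in.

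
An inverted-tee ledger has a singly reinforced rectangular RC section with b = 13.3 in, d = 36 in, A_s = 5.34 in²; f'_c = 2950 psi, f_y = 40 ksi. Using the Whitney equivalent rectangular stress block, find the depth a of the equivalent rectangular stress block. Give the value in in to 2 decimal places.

a ≈ 6.40 in

T = A_s f_y = 5.34 × 40 = 213.6 kips.
a = T/(0.85 f'_c b) = 213.6/(0.85 × 2.95 × 13.3) = 6.40 in.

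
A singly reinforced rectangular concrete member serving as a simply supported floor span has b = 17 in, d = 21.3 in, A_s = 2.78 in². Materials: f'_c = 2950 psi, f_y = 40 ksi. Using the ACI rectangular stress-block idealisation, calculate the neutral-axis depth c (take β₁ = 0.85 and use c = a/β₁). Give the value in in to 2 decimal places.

c ≈ 3.07 in

T = A_s f_y = 2.78 × 40 = 111.2 kips.
a = T/(0.85 f'_c b) = 111.2/(0.85 × 2.95 × 17) = 2.6086 in.
With β₁ = 0.85, c = a/β₁ = 2.6086/0.85 = 3.07 in.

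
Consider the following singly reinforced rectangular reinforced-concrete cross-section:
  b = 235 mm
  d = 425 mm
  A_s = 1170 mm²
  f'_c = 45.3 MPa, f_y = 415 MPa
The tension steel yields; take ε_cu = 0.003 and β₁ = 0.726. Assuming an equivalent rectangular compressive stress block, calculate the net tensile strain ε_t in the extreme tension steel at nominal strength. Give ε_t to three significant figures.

a = A_s f_y/(0.85 f'_c b) = 53.66 mm.
β₁ = 0.726, so c = a/β₁ = 53.66/0.726 = 73.91 mm.
From the linear strain diagram with ε_cu = 0.003: ε_t = 0.003 (d − c)/c = 0.003 × (425 − 73.91)/73.91 = 0.0143.
Since ε_t ≥ 0.005, the section is tension-controlled.

ε_t ≈ 0.0143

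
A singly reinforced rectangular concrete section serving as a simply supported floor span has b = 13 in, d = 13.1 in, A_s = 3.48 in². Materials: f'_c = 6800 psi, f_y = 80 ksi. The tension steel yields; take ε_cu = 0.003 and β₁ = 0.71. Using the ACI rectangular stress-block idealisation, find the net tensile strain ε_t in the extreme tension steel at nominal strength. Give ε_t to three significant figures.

ε_t ≈ 0.00453

a = A_s f_y/(0.85 f'_c b) = 3.705 in.
β₁ = 0.71, so c = a/β₁ = 3.705/0.71 = 5.218 in.
From the linear strain diagram with ε_cu = 0.003: ε_t = 0.003 (d − c)/c = 0.003 × (13.1 − 5.218)/5.218 = 0.00453.
ε_t is between 0.004 and 0.005 — transition zone.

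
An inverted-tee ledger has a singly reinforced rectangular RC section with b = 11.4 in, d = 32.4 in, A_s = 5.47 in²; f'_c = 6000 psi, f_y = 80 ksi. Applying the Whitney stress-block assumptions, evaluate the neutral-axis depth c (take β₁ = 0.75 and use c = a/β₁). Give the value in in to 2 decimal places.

T = A_s f_y = 5.47 × 80 = 437.6 kips.
a = T/(0.85 f'_c b) = 437.6/(0.85 × 6 × 11.4) = 7.5267 in.
With β₁ = 0.75, c = a/β₁ = 7.5267/0.75 = 10.04 in.

c ≈ 10.04 in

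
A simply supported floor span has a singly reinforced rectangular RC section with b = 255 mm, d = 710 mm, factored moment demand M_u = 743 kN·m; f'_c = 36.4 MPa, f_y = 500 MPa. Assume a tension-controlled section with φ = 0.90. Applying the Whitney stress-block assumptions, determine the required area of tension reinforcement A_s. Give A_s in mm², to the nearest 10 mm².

M_n = M_u/φ = 743/0.90 = 825.556 kN·m.
With M_n = 0.85 f'_c a b (d − a/2), solve the quadratic for a:
a = d − √(d² − 2M_n/(0.85 f'_c b)) = 710 − √(710² − 2 × 825.556×10⁶/(0.85 × 36.4 × 255)) = 167.02 mm.
A_s = 0.85 f'_c a b / f_y = 0.85 × 36.4 × 167.02 × 255 / 500 = 2635.5 mm².

A_s ≈ 2640 mm²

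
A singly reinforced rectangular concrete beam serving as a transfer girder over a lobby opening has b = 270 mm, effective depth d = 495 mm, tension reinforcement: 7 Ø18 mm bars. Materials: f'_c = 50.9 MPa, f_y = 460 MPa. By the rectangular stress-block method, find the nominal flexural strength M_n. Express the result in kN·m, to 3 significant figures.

A_s = 7 × 254 = 1778 mm².
T = A_s f_y = 1778 × 460 = 817880 N = 817.88 kN.
From C = T: a = T/(0.85 f'_c b) = 817880/(0.85 × 50.9 × 270) = 70.01 mm.
M_n = T(d − a/2) = 817.88 kN × (495 − 35.005) mm = 376.22 kN·m.

M_n ≈ 376 kN·m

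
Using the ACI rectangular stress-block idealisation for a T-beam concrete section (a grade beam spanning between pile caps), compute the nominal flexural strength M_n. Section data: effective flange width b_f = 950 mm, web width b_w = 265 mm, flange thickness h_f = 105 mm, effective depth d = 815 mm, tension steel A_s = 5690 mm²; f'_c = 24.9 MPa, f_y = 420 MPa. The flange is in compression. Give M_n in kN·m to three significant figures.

Tension: T = A_s f_y = 5690 × 420 = 2389800 N.
Try a within the flange: a = T/(0.85 f'_c b_f) = 2389800/(0.85 × 24.9 × 950) = 118.86 mm.
a = 118.86 > h_f = 105 mm: the block extends into the web. Split into flange-overhang and web parts.
C_f = 0.85 f'_c (b_f − b_w) h_f = 0.85 × 24.9 × (950 − 265) × 105 = 1522293 N.
Remaining web compression depth: a_w = (T − C_f)/(0.85 f'_c b_w) = (2389800 − 1522293)/(0.85 × 24.9 × 265) = 154.67 mm.
M_n = C_f(d − h_f/2) + (T − C_f)(d − a_w/2) = 1522293 × (815 − 52.5) + 867507 × (815 − 77.335) = 1160.75 + 639.93 = 1800.68 × 10⁶ N·mm.
M_n = 1800.68 kN·m.

M_n ≈ 1800 kN·m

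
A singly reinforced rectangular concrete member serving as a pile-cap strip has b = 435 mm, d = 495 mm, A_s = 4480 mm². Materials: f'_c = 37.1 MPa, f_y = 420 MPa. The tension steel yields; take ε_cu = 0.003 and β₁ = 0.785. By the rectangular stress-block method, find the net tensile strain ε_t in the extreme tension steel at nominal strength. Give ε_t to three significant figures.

ε_t ≈ 0.00550

a = A_s f_y/(0.85 f'_c b) = 137.17 mm.
β₁ = 0.785, so c = a/β₁ = 137.17/0.785 = 174.74 mm.
From the linear strain diagram with ε_cu = 0.003: ε_t = 0.003 (d − c)/c = 0.003 × (495 − 174.74)/174.74 = 0.00550.
Since ε_t ≥ 0.005, the section is tension-controlled.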